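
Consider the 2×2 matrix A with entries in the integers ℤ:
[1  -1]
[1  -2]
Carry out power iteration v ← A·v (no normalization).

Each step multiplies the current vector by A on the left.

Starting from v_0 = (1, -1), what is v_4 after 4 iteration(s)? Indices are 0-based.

v_4 = (-4, -11)

v_0 = (1, -1).
v_1 = A·v_0 = (2, 3).
v_2 = A·v_1 = (-1, -4).
v_3 = A·v_2 = (3, 7).
v_4 = A·v_3 = (-4, -11).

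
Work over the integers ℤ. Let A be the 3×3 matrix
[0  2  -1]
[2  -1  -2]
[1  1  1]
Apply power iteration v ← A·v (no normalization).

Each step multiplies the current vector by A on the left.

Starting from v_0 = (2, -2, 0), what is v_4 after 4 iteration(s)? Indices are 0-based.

v_0 = (2, -2, 0).
v_1 = A·v_0 = (-4, 6, 0).
v_2 = A·v_1 = (12, -14, 2).
v_3 = A·v_2 = (-30, 34, 0).
v_4 = A·v_3 = (68, -94, 4).

v_4 = (68, -94, 4)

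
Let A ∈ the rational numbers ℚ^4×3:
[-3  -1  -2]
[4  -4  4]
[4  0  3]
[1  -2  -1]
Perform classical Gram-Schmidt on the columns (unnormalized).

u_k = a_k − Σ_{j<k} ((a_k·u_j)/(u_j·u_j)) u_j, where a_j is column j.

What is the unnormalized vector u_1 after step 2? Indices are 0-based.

u_1 = (-29/14, -18/7, 10/7, -23/14)

Step 1: u_0 = a_0 = (-3, 4, 4, 1).
Step 2: u_1 = a_1 − (-5/14)·u_0 = (-29/14, -18/7, 10/7, -23/14).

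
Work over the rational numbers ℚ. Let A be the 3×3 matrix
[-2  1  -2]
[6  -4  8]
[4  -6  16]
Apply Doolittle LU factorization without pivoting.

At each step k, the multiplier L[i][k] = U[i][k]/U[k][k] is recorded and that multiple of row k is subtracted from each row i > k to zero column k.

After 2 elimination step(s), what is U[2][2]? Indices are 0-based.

[col 0] pivot -2
  R1 -= -3*R0 → (0, -1, 2)  (L[1][0] := -3)
  R2 -= -2*R0 → (0, -4, 12)  (L[2][0] := -2)
[col 1] pivot -1
  R2 -= 4*R1 → (0, 0, 4)  (L[2][1] := 4)

U[2][2] = 4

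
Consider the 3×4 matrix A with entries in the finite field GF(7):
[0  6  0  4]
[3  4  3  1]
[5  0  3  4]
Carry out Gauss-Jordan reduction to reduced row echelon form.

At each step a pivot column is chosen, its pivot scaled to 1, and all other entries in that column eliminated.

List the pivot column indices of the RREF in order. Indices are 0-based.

[1] R0 <-> R1
[1] R0 /= 3  ⇒  (1, 6, 1, 5)
     R2 -= 5·R0  ⇒  (0, 5, 5, 0)
[2] R1 /= 6  ⇒  (0, 1, 0, 3)
     R0 -= 6·R1  ⇒  (1, 0, 1, 1)
     R2 -= 5·R1  ⇒  (0, 0, 5, 6)
[3] R2 /= 5  ⇒  (0, 0, 1, 4)
     R0 -= 1·R2  ⇒  (1, 0, 0, 4)

pivot columns: 0, 1, 2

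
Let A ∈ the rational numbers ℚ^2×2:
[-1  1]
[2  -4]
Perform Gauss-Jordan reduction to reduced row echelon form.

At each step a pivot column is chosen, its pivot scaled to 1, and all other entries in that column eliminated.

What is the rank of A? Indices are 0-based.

rank = 2

[1] R0 /= -1  ⇒  (1, -1)
     R1 -= 2·R0  ⇒  (0, -2)
[2] R1 /= -2  ⇒  (0, 1)
     R0 -= -1·R1  ⇒  (1, 0)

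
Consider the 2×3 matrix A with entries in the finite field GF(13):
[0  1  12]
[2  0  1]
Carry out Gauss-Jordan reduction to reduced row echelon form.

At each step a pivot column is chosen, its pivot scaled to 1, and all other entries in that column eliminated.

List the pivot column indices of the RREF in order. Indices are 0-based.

pivot columns: 0, 1

[1] R0 <-> R1
[1] R0 /= 2  ⇒  (1, 0, 7)
[2] R1 /= 1  ⇒  (0, 1, 12)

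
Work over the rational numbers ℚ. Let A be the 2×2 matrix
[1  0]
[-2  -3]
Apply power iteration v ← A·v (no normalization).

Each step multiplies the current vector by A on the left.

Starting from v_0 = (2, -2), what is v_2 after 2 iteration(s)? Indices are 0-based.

v_2 = (2, -10)

v_0 = (2, -2).
v_1 = A·v_0 = (2, 2).
v_2 = A·v_1 = (2, -10).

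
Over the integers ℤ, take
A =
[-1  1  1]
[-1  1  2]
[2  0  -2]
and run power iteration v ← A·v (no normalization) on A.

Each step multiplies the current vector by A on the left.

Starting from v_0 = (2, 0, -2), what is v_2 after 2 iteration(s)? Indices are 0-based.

v_2 = (6, 14, -24)

v_0 = (2, 0, -2).
v_1 = A·v_0 = (-4, -6, 8).
v_2 = A·v_1 = (6, 14, -24).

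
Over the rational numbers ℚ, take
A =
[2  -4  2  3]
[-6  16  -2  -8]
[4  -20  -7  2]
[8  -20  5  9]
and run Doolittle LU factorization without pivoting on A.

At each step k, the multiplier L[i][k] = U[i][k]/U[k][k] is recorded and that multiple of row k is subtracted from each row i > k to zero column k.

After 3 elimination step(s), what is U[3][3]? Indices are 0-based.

U[3][3] = -1

[col 0] pivot 2
  R1 -= -3*R0 → (0, 4, 4, 1)  (L[1][0] := -3)
  R2 -= 2*R0 → (0, -12, -11, -4)  (L[2][0] := 2)
  R3 -= 4*R0 → (0, -4, -3, -3)  (L[3][0] := 4)
[col 1] pivot 4
  R2 -= -3*R1 → (0, 0, 1, -1)  (L[2][1] := -3)
  R3 -= -1*R1 → (0, 0, 1, -2)  (L[3][1] := -1)
[col 2] pivot 1
  R3 -= 1*R2 → (0, 0, 0, -1)  (L[3][2] := 1)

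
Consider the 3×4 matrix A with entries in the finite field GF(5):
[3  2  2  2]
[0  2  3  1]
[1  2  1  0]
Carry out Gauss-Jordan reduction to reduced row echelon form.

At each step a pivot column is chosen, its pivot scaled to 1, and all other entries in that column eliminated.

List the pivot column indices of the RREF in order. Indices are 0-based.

pivot(0,0)=3: scale R0 → (1, 4, 4, 4)
  clear (2,0): R2 −= (1)R0 → (0, 3, 2, 1)
pivot(1,1)=2: scale R1 → (0, 1, 4, 3)
  clear (0,1): R0 −= (4)R1 → (1, 0, 3, 2)
  clear (2,1): R2 −= (3)R1 → (0, 0, 0, 2)
col 2: no nonzero at/below row 2; advance.
pivot(2,3)=2: scale R2 → (0, 0, 0, 1)
  clear (0,3): R0 −= (2)R2 → (1, 0, 3, 0)
  clear (1,3): R1 −= (3)R2 → (0, 1, 4, 0)

pivot columns: 0, 1, 3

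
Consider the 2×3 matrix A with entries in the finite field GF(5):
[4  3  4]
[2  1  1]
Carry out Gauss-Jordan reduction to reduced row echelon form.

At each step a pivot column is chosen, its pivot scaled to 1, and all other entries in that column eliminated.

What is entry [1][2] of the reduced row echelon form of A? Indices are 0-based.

M[1][2] = 2

step 1: normalize row 0 (÷4) = (1, 2, 1)
  row 1: subtract 2×row0 = (0, 2, 4)
step 2: normalize row 1 (÷2) = (0, 1, 2)
  row 0: subtract 2×row1 = (1, 0, 2)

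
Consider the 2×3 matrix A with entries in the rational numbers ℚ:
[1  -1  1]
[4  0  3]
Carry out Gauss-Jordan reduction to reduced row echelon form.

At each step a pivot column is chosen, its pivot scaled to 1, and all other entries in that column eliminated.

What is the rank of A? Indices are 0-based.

rank = 2

[1] R0 /= 1  ⇒  (1, -1, 1)
     R1 -= 4·R0  ⇒  (0, 4, -1)
[2] R1 /= 4  ⇒  (0, 1, -1/4)
     R0 -= -1·R1  ⇒  (1, 0, 3/4)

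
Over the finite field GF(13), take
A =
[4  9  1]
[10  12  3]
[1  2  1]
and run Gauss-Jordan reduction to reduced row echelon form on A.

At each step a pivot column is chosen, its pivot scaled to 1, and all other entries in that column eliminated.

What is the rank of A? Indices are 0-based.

rank = 3

step 1: normalize row 0 (÷4) = (1, 12, 10)
  row 1: subtract 10×row0 = (0, 9, 7)
  row 2: subtract 1×row0 = (0, 3, 4)
step 2: normalize row 1 (÷9) = (0, 1, 8)
  row 0: subtract 12×row1 = (1, 0, 5)
  row 2: subtract 3×row1 = (0, 0, 6)
step 3: normalize row 2 (÷6) = (0, 0, 1)
  row 0: subtract 5×row2 = (1, 0, 0)
  row 1: subtract 8×row2 = (0, 1, 0)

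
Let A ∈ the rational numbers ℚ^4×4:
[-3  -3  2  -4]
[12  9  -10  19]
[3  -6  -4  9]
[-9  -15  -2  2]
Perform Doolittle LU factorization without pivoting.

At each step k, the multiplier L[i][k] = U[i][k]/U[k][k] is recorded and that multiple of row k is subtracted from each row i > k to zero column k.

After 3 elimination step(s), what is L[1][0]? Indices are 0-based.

[col 0] pivot -3
  R1 -= -4*R0 → (0, -3, -2, 3)  (L[1][0] := -4)
  R2 -= -1*R0 → (0, -9, -2, 5)  (L[2][0] := -1)
  R3 -= 3*R0 → (0, -6, -8, 14)  (L[3][0] := 3)
[col 1] pivot -3
  R2 -= 3*R1 → (0, 0, 4, -4)  (L[2][1] := 3)
  R3 -= 2*R1 → (0, 0, -4, 8)  (L[3][1] := 2)
[col 2] pivot 4
  R3 -= -1*R2 → (0, 0, 0, 4)  (L[3][2] := -1)

L[1][0] = -4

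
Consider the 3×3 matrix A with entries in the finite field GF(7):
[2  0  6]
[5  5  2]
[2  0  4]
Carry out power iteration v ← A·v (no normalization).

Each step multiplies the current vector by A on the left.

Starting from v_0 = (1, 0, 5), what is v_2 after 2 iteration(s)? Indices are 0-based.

v_2 = (0, 6, 5)

v_0 = (1, 0, 5).
v_1 = A·v_0 = (4, 1, 1).
v_2 = A·v_1 = (0, 6, 5).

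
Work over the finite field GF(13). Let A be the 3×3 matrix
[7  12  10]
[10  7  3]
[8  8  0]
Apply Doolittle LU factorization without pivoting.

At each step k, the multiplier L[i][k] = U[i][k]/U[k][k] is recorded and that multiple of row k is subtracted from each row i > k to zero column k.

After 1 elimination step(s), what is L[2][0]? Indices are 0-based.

Step 1: pivot at (0,0) is 7.
  row1 ← row1 − (7)·row0  ⇒  L[1][0]=7, U row1=(0, 1, 11)
  row2 ← row2 − (3)·row0  ⇒  L[2][0]=3, U row2=(0, 11, 9)

L[2][0] = 3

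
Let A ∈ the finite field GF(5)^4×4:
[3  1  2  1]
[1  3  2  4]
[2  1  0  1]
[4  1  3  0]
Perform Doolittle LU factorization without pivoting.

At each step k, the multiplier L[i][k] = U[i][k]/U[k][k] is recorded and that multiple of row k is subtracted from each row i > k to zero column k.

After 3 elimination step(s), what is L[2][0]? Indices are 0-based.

L[2][0] = 4

k=0: U[0][0]=3
  eliminate (1,0): mult=2, new row 1: (0, 1, 3, 2); set L[1][0]=2
  eliminate (2,0): mult=4, new row 2: (0, 2, 2, 2); set L[2][0]=4
  eliminate (3,0): mult=3, new row 3: (0, 3, 2, 2); set L[3][0]=3
k=1: U[1][1]=1
  eliminate (2,1): mult=2, new row 2: (0, 0, 1, 3); set L[2][1]=2
  eliminate (3,1): mult=3, new row 3: (0, 0, 3, 1); set L[3][1]=3
k=2: U[2][2]=1
  eliminate (3,2): mult=3, new row 3: (0, 0, 0, 2); set L[3][2]=3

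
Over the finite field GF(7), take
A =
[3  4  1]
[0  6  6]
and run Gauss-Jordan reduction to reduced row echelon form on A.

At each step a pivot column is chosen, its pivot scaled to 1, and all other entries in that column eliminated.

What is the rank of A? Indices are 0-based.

step 1: normalize row 0 (÷3) = (1, 6, 5)
step 2: normalize row 1 (÷6) = (0, 1, 1)
  row 0: subtract 6×row1 = (1, 0, 6)

rank = 2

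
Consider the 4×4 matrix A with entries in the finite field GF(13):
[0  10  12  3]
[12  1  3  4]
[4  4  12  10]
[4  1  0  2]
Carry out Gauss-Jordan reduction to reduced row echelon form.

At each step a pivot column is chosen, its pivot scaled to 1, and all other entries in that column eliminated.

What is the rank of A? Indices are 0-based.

rank = 4

pivot(0,0): swap R0↔R1
pivot(0,0)=12: scale R0 → (1, 12, 10, 9)
  clear (2,0): R2 −= (4)R0 → (0, 8, 11, 0)
  clear (3,0): R3 −= (4)R0 → (0, 5, 12, 5)
pivot(1,1)=10: scale R1 → (0, 1, 9, 12)
  clear (0,1): R0 −= (12)R1 → (1, 0, 6, 8)
  clear (2,1): R2 −= (8)R1 → (0, 0, 4, 8)
  clear (3,1): R3 −= (5)R1 → (0, 0, 6, 10)
pivot(2,2)=4: scale R2 → (0, 0, 1, 2)
  clear (0,2): R0 −= (6)R2 → (1, 0, 0, 9)
  clear (1,2): R1 −= (9)R2 → (0, 1, 0, 7)
  clear (3,2): R3 −= (6)R2 → (0, 0, 0, 11)
pivot(3,3)=11: scale R3 → (0, 0, 0, 1)
  clear (0,3): R0 −= (9)R3 → (1, 0, 0, 0)
  clear (1,3): R1 −= (7)R3 → (0, 1, 0, 0)
  clear (2,3): R2 −= (2)R3 → (0, 0, 1, 0)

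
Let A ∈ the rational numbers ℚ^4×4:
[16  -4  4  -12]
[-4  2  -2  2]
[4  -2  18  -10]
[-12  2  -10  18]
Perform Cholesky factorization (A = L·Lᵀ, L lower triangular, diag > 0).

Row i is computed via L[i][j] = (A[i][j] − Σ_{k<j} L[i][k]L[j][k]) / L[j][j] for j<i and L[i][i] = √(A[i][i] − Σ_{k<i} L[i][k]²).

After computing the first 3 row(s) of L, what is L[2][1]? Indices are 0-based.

L[2][1] = -1

Step 1: L[0][0] = √(16) = 4.
  L[1][0] = (-4) / L[0][0] = -1.
Step 2: L[1][1] = √(1) = 1.
  L[2][0] = (4) / L[0][0] = 1.
  L[2][1] = (-1) / L[1][1] = -1.
Step 3: L[2][2] = √(16) = 4.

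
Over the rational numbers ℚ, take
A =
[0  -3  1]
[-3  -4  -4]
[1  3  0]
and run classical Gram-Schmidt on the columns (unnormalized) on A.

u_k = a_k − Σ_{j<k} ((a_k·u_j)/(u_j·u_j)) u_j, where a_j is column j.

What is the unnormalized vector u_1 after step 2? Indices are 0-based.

Step 1: u_0 = a_0 = (0, -3, 1).
Step 2: u_1 = a_1 − (3/2)·u_0 = (-3, 1/2, 3/2).

u_1 = (-3, 1/2, 3/2)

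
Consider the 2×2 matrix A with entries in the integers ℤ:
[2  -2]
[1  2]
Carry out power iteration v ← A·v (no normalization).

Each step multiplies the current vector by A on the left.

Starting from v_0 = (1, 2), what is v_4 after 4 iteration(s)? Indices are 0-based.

v_0 = (1, 2).
v_1 = A·v_0 = (-2, 5).
v_2 = A·v_1 = (-14, 8).
v_3 = A·v_2 = (-44, 2).
v_4 = A·v_3 = (-92, -40).

v_4 = (-92, -40)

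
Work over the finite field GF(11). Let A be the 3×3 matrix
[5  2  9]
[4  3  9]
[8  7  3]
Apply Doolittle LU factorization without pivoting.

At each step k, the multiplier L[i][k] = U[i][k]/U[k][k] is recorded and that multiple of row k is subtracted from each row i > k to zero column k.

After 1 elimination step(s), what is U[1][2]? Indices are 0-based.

U[1][2] = 4

[col 0] pivot 5
  R1 -= 3*R0 → (0, 8, 4)  (L[1][0] := 3)
  R2 -= 6*R0 → (0, 6, 4)  (L[2][0] := 6)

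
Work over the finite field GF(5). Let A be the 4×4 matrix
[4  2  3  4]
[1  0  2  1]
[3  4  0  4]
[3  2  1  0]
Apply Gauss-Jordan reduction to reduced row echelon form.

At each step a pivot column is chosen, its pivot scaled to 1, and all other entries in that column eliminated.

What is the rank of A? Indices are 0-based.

step 1: normalize row 0 (÷4) = (1, 3, 2, 1)
  row 1: subtract 1×row0 = (0, 2, 0, 0)
  row 2: subtract 3×row0 = (0, 0, 4, 1)
  row 3: subtract 3×row0 = (0, 3, 0, 2)
step 2: normalize row 1 (÷2) = (0, 1, 0, 0)
  row 0: subtract 3×row1 = (1, 0, 2, 1)
  row 3: subtract 3×row1 = (0, 0, 0, 2)
step 3: normalize row 2 (÷4) = (0, 0, 1, 4)
  row 0: subtract 2×row2 = (1, 0, 0, 3)
step 4: normalize row 3 (÷2) = (0, 0, 0, 1)
  row 0: subtract 3×row3 = (1, 0, 0, 0)
  row 2: subtract 4×row3 = (0, 0, 1, 0)

rank = 4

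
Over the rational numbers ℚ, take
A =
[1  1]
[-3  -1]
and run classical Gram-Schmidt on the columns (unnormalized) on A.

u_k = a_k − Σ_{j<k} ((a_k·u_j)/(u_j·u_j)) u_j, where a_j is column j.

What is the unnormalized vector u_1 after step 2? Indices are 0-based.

u_1 = (3/5, 1/5)

Step 1: u_0 = a_0 = (1, -3).
Step 2: u_1 = a_1 − (2/5)·u_0 = (3/5, 1/5).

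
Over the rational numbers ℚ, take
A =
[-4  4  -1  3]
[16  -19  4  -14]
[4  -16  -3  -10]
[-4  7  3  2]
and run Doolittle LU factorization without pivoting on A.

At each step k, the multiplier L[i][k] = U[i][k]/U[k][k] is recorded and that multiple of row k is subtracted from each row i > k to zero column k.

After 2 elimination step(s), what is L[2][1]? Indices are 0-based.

Step 1: pivot at (0,0) is -4.
  row1 ← row1 − (-4)·row0  ⇒  L[1][0]=-4, U row1=(0, -3, 0, -2)
  row2 ← row2 − (-1)·row0  ⇒  L[2][0]=-1, U row2=(0, -12, -4, -7)
  row3 ← row3 − (1)·row0  ⇒  L[3][0]=1, U row3=(0, 3, 4, -1)
Step 2: pivot at (1,1) is -3.
  row2 ← row2 − (4)·row1  ⇒  L[2][1]=4, U row2=(0, 0, -4, 1)
  row3 ← row3 − (-1)·row1  ⇒  L[3][1]=-1, U row3=(0, 0, 4, -3)

L[2][1] = 4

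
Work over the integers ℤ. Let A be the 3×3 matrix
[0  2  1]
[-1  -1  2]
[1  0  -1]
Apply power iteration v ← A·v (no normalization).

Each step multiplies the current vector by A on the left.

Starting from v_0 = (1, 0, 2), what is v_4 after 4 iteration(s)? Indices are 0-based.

v_0 = (1, 0, 2).
v_1 = A·v_0 = (2, 3, -1).
v_2 = A·v_1 = (5, -7, 3).
v_3 = A·v_2 = (-11, 8, 2).
v_4 = A·v_3 = (18, 7, -13).

v_4 = (18, 7, -13)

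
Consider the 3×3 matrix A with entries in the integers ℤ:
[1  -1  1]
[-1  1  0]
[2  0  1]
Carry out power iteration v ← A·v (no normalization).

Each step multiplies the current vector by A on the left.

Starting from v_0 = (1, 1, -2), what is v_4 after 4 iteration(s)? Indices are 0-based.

v_0 = (1, 1, -2).
v_1 = A·v_0 = (-2, 0, 0).
v_2 = A·v_1 = (-2, 2, -4).
v_3 = A·v_2 = (-8, 4, -8).
v_4 = A·v_3 = (-20, 12, -24).

v_4 = (-20, 12, -24)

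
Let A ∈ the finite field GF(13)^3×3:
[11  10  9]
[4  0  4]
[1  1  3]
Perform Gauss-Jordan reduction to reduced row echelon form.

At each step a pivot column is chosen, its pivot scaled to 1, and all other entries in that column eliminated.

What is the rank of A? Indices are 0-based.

step 1: normalize row 0 (÷11) = (1, 8, 2)
  row 1: subtract 4×row0 = (0, 7, 9)
  row 2: subtract 1×row0 = (0, 6, 1)
step 2: normalize row 1 (÷7) = (0, 1, 5)
  row 0: subtract 8×row1 = (1, 0, 1)
  row 2: subtract 6×row1 = (0, 0, 10)
step 3: normalize row 2 (÷10) = (0, 0, 1)
  row 0: subtract 1×row2 = (1, 0, 0)
  row 1: subtract 5×row2 = (0, 1, 0)

rank = 3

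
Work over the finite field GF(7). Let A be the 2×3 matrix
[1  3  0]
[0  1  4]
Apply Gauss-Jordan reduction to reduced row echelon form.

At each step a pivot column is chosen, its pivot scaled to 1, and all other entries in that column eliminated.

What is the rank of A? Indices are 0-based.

[1] R0 /= 1  ⇒  (1, 3, 0)
[2] R1 /= 1  ⇒  (0, 1, 4)
     R0 -= 3·R1  ⇒  (1, 0, 2)

rank = 2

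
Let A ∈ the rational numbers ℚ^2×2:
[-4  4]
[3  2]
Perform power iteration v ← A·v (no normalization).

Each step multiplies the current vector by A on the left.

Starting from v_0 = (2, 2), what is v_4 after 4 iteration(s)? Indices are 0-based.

v_4 = (960, 80)

v_0 = (2, 2).
v_1 = A·v_0 = (0, 10).
v_2 = A·v_1 = (40, 20).
v_3 = A·v_2 = (-80, 160).
v_4 = A·v_3 = (960, 80).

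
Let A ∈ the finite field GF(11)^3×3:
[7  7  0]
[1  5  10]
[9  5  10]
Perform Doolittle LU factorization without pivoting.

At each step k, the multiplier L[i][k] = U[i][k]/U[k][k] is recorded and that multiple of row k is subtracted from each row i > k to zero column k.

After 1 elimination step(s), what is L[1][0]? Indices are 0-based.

[col 0] pivot 7
  R1 -= 8*R0 → (0, 4, 10)  (L[1][0] := 8)
  R2 -= 6*R0 → (0, 7, 10)  (L[2][0] := 6)

L[1][0] = 8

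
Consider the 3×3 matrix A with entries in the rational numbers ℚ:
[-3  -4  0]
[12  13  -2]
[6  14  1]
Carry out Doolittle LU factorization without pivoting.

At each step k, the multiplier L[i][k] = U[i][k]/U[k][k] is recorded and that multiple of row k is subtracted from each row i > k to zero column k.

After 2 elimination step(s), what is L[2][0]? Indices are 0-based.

k=0: U[0][0]=-3
  eliminate (1,0): mult=-4, new row 1: (0, -3, -2); set L[1][0]=-4
  eliminate (2,0): mult=-2, new row 2: (0, 6, 1); set L[2][0]=-2
k=1: U[1][1]=-3
  eliminate (2,1): mult=-2, new row 2: (0, 0, -3); set L[2][1]=-2

L[2][0] = -2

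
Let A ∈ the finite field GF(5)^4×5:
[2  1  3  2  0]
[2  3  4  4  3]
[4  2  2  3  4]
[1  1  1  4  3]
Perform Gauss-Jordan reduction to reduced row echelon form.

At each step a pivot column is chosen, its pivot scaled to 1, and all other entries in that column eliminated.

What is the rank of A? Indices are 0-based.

[1] R0 /= 2  ⇒  (1, 3, 4, 1, 0)
     R1 -= 2·R0  ⇒  (0, 2, 1, 2, 3)
     R2 -= 4·R0  ⇒  (0, 0, 1, 4, 4)
     R3 -= 1·R0  ⇒  (0, 3, 2, 3, 3)
[2] R1 /= 2  ⇒  (0, 1, 3, 1, 4)
     R0 -= 3·R1  ⇒  (1, 0, 0, 3, 3)
     R3 -= 3·R1  ⇒  (0, 0, 3, 0, 1)
[3] R2 /= 1  ⇒  (0, 0, 1, 4, 4)
     R1 -= 3·R2  ⇒  (0, 1, 0, 4, 2)
     R3 -= 3·R2  ⇒  (0, 0, 0, 3, 4)
[4] R3 /= 3  ⇒  (0, 0, 0, 1, 3)
     R0 -= 3·R3  ⇒  (1, 0, 0, 0, 4)
     R1 -= 4·R3  ⇒  (0, 1, 0, 0, 0)
     R2 -= 4·R3  ⇒  (0, 0, 1, 0, 2)

rank = 4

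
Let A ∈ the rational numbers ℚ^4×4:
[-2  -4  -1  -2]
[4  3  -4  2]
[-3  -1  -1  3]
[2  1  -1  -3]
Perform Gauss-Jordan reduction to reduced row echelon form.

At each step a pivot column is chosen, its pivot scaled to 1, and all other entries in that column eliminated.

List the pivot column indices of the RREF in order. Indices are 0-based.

pivot columns: 0, 1, 2, 3

pivot(0,0)=-2: scale R0 → (1, 2, 1/2, 1)
  clear (1,0): R1 −= (4)R0 → (0, -5, -6, -2)
  clear (2,0): R2 −= (-3)R0 → (0, 5, 1/2, 6)
  clear (3,0): R3 −= (2)R0 → (0, -3, -2, -5)
pivot(1,1)=-5: scale R1 → (0, 1, 6/5, 2/5)
  clear (0,1): R0 −= (2)R1 → (1, 0, -19/10, 1/5)
  clear (2,1): R2 −= (5)R1 → (0, 0, -11/2, 4)
  clear (3,1): R3 −= (-3)R1 → (0, 0, 8/5, -19/5)
pivot(2,2)=-11/2: scale R2 → (0, 0, 1, -8/11)
  clear (0,2): R0 −= (-19/10)R2 → (1, 0, 0, -13/11)
  clear (1,2): R1 −= (6/5)R2 → (0, 1, 0, 14/11)
  clear (3,2): R3 −= (8/5)R2 → (0, 0, 0, -29/11)
pivot(3,3)=-29/11: scale R3 → (0, 0, 0, 1)
  clear (0,3): R0 −= (-13/11)R3 → (1, 0, 0, 0)
  clear (1,3): R1 −= (14/11)R3 → (0, 1, 0, 0)
  clear (2,3): R2 −= (-8/11)R3 → (0, 0, 1, 0)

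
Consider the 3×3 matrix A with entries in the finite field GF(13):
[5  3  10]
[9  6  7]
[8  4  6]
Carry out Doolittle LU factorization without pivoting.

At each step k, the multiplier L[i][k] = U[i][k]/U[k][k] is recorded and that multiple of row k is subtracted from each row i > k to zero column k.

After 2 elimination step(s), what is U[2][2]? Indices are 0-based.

Step 1: pivot at (0,0) is 5.
  row1 ← row1 − (7)·row0  ⇒  L[1][0]=7, U row1=(0, 11, 2)
  row2 ← row2 − (12)·row0  ⇒  L[2][0]=12, U row2=(0, 7, 3)
Step 2: pivot at (1,1) is 11.
  row2 ← row2 − (3)·row1  ⇒  L[2][1]=3, U row2=(0, 0, 10)

U[2][2] = 10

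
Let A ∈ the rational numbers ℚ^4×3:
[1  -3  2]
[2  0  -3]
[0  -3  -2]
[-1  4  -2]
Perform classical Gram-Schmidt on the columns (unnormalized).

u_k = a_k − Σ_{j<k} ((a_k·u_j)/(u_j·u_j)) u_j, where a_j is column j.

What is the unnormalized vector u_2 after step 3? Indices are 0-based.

u_2 = (8/5, -7/5, -16/5, -6/5)

Step 1: u_0 = a_0 = (1, 2, 0, -1).
Step 2: u_1 = a_1 − (-7/6)·u_0 = (-11/6, 7/3, -3, 17/6).
Step 3: u_2 = a_2 − (-1/3)·u_0 − (-2/5)·u_1 = (8/5, -7/5, -16/5, -6/5).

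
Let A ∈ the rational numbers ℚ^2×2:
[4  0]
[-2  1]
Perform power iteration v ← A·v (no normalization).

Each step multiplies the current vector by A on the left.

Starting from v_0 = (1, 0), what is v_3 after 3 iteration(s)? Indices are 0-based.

v_0 = (1, 0).
v_1 = A·v_0 = (4, -2).
v_2 = A·v_1 = (16, -10).
v_3 = A·v_2 = (64, -42).

v_3 = (64, -42)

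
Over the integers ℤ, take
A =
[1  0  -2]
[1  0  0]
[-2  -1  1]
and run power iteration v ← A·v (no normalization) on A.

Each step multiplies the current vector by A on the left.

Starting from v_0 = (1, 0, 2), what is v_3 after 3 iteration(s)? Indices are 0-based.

v_0 = (1, 0, 2).
v_1 = A·v_0 = (-3, 1, 0).
v_2 = A·v_1 = (-3, -3, 5).
v_3 = A·v_2 = (-13, -3, 14).

v_3 = (-13, -3, 14)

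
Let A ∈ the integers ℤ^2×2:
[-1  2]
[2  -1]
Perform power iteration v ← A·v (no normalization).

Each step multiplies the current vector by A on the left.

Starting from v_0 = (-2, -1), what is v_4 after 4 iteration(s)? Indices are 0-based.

v_4 = (-42, 39)

v_0 = (-2, -1).
v_1 = A·v_0 = (0, -3).
v_2 = A·v_1 = (-6, 3).
v_3 = A·v_2 = (12, -15).
v_4 = A·v_3 = (-42, 39).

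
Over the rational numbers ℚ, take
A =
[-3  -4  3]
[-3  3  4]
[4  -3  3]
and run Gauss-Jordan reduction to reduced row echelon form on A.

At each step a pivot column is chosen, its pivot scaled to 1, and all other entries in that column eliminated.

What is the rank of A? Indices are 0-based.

rank = 3

pivot(0,0)=-3: scale R0 → (1, 4/3, -1)
  clear (1,0): R1 −= (-3)R0 → (0, 7, 1)
  clear (2,0): R2 −= (4)R0 → (0, -25/3, 7)
pivot(1,1)=7: scale R1 → (0, 1, 1/7)
  clear (0,1): R0 −= (4/3)R1 → (1, 0, -25/21)
  clear (2,1): R2 −= (-25/3)R1 → (0, 0, 172/21)
pivot(2,2)=172/21: scale R2 → (0, 0, 1)
  clear (0,2): R0 −= (-25/21)R2 → (1, 0, 0)
  clear (1,2): R1 −= (1/7)R2 → (0, 1, 0)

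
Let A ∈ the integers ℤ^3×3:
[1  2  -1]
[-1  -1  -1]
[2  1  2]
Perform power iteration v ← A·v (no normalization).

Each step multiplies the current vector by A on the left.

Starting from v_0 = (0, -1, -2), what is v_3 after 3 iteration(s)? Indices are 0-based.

v_3 = (22, -6, 10)

v_0 = (0, -1, -2).
v_1 = A·v_0 = (0, 3, -5).
v_2 = A·v_1 = (11, 2, -7).
v_3 = A·v_2 = (22, -6, 10).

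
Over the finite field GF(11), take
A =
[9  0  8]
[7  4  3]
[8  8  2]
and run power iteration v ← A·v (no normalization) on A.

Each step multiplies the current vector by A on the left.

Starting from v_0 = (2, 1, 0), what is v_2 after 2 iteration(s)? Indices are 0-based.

v_2 = (2, 6, 6)

v_0 = (2, 1, 0).
v_1 = A·v_0 = (7, 7, 2).
v_2 = A·v_1 = (2, 6, 6).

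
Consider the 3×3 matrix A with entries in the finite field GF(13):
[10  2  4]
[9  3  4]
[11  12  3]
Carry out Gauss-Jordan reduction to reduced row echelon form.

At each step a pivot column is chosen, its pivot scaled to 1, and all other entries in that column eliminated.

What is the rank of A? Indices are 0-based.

rank = 3

step 1: normalize row 0 (÷10) = (1, 8, 3)
  row 1: subtract 9×row0 = (0, 9, 3)
  row 2: subtract 11×row0 = (0, 2, 9)
step 2: normalize row 1 (÷9) = (0, 1, 9)
  row 0: subtract 8×row1 = (1, 0, 9)
  row 2: subtract 2×row1 = (0, 0, 4)
step 3: normalize row 2 (÷4) = (0, 0, 1)
  row 0: subtract 9×row2 = (1, 0, 0)
  row 1: subtract 9×row2 = (0, 1, 0)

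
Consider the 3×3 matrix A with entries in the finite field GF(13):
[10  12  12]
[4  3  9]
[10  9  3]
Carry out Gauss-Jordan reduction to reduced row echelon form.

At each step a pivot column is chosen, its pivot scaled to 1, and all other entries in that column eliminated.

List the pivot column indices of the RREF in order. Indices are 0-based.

pivot columns: 0, 1, 2

step 1: normalize row 0 (÷10) = (1, 9, 9)
  row 1: subtract 4×row0 = (0, 6, 12)
  row 2: subtract 10×row0 = (0, 10, 4)
step 2: normalize row 1 (÷6) = (0, 1, 2)
  row 0: subtract 9×row1 = (1, 0, 4)
  row 2: subtract 10×row1 = (0, 0, 10)
step 3: normalize row 2 (÷10) = (0, 0, 1)
  row 0: subtract 4×row2 = (1, 0, 0)
  row 1: subtract 2×row2 = (0, 1, 0)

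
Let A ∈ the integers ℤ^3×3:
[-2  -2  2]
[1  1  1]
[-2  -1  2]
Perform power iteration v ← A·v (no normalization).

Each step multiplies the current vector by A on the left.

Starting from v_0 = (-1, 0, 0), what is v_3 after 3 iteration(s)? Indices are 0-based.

v_3 = (-8, 6, -5)

v_0 = (-1, 0, 0).
v_1 = A·v_0 = (2, -1, 2).
v_2 = A·v_1 = (2, 3, 1).
v_3 = A·v_2 = (-8, 6, -5).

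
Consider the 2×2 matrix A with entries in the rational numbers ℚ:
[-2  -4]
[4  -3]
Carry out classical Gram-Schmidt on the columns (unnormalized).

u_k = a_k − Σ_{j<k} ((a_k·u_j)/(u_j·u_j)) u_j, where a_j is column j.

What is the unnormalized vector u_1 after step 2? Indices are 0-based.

Step 1: u_0 = a_0 = (-2, 4).
Step 2: u_1 = a_1 − (-1/5)·u_0 = (-22/5, -11/5).

u_1 = (-22/5, -11/5)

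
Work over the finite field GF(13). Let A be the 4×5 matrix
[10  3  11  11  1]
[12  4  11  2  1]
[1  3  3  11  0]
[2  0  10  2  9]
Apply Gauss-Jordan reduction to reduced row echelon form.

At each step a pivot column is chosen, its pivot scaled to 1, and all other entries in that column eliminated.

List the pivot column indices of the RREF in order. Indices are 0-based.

pivot columns: 0, 1, 2, 4

step 1: normalize row 0 (÷10) = (1, 12, 5, 5, 4)
  row 1: subtract 12×row0 = (0, 3, 3, 7, 5)
  row 2: subtract 1×row0 = (0, 4, 11, 6, 9)
  row 3: subtract 2×row0 = (0, 2, 0, 5, 1)
step 2: normalize row 1 (÷3) = (0, 1, 1, 11, 6)
  row 0: subtract 12×row1 = (1, 0, 6, 3, 10)
  row 2: subtract 4×row1 = (0, 0, 7, 1, 11)
  row 3: subtract 2×row1 = (0, 0, 11, 9, 2)
step 3: normalize row 2 (÷7) = (0, 0, 1, 2, 9)
  row 0: subtract 6×row2 = (1, 0, 0, 4, 8)
  row 1: subtract 1×row2 = (0, 1, 0, 9, 10)
  row 3: subtract 11×row2 = (0, 0, 0, 0, 7)
skip col 3 (zero from row 3)
step 4: normalize row 3 (÷7) = (0, 0, 0, 0, 1)
  row 0: subtract 8×row3 = (1, 0, 0, 4, 0)
  row 1: subtract 10×row3 = (0, 1, 0, 9, 0)
  row 2: subtract 9×row3 = (0, 0, 1, 2, 0)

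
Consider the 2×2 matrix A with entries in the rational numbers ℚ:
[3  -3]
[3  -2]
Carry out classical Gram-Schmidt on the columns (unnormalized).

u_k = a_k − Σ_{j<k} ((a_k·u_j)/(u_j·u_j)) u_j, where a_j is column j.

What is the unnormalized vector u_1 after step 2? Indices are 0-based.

Step 1: u_0 = a_0 = (3, 3).
Step 2: u_1 = a_1 − (-5/6)·u_0 = (-1/2, 1/2).

u_1 = (-1/2, 1/2)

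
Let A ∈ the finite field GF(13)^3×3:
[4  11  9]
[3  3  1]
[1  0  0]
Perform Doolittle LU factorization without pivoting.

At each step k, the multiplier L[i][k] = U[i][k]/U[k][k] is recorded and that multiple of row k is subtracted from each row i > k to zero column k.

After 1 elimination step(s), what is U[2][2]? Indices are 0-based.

Step 1: pivot at (0,0) is 4.
  row1 ← row1 − (4)·row0  ⇒  L[1][0]=4, U row1=(0, 11, 4)
  row2 ← row2 − (10)·row0  ⇒  L[2][0]=10, U row2=(0, 7, 1)

U[2][2] = 1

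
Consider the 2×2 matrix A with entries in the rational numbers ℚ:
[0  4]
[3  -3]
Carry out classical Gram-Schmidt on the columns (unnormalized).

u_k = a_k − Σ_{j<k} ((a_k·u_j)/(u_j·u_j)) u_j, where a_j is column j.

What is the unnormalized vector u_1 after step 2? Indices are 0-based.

Step 1: u_0 = a_0 = (0, 3).
Step 2: u_1 = a_1 − (-1)·u_0 = (4, 0).

u_1 = (4, 0)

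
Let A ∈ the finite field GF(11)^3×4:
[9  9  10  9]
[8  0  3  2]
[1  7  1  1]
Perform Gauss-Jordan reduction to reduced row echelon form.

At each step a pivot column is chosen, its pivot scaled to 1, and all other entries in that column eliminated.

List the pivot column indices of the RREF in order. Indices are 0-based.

step 1: normalize row 0 (÷9) = (1, 1, 6, 1)
  row 1: subtract 8×row0 = (0, 3, 10, 5)
  row 2: subtract 1×row0 = (0, 6, 6, 0)
step 2: normalize row 1 (÷3) = (0, 1, 7, 9)
  row 0: subtract 1×row1 = (1, 0, 10, 3)
  row 2: subtract 6×row1 = (0, 0, 8, 1)
step 3: normalize row 2 (÷8) = (0, 0, 1, 7)
  row 0: subtract 10×row2 = (1, 0, 0, 10)
  row 1: subtract 7×row2 = (0, 1, 0, 4)

pivot columns: 0, 1, 2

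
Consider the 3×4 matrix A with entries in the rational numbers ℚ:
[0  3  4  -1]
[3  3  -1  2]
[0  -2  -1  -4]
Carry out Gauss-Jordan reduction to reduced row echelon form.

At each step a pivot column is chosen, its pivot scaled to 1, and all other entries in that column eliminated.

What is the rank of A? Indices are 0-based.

pivot(0,0): swap R0↔R1
pivot(0,0)=3: scale R0 → (1, 1, -1/3, 2/3)
pivot(1,1)=3: scale R1 → (0, 1, 4/3, -1/3)
  clear (0,1): R0 −= (1)R1 → (1, 0, -5/3, 1)
  clear (2,1): R2 −= (-2)R1 → (0, 0, 5/3, -14/3)
pivot(2,2)=5/3: scale R2 → (0, 0, 1, -14/5)
  clear (0,2): R0 −= (-5/3)R2 → (1, 0, 0, -11/3)
  clear (1,2): R1 −= (4/3)R2 → (0, 1, 0, 17/5)

rank = 3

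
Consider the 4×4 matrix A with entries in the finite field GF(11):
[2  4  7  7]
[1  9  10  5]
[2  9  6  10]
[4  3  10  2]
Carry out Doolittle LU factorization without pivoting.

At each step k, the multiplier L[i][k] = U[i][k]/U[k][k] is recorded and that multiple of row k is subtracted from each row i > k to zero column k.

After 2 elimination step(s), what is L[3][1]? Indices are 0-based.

Step 1: pivot at (0,0) is 2.
  row1 ← row1 − (6)·row0  ⇒  L[1][0]=6, U row1=(0, 7, 1, 7)
  row2 ← row2 − (1)·row0  ⇒  L[2][0]=1, U row2=(0, 5, 10, 3)
  row3 ← row3 − (2)·row0  ⇒  L[3][0]=2, U row3=(0, 6, 7, 10)
Step 2: pivot at (1,1) is 7.
  row2 ← row2 − (7)·row1  ⇒  L[2][1]=7, U row2=(0, 0, 3, 9)
  row3 ← row3 − (4)·row1  ⇒  L[3][1]=4, U row3=(0, 0, 3, 4)

L[3][1] = 4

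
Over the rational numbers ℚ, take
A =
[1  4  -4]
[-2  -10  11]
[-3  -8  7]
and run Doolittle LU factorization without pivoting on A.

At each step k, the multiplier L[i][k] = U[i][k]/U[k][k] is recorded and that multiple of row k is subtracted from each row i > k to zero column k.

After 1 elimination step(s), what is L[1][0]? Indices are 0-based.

L[1][0] = -2

[col 0] pivot 1
  R1 -= -2*R0 → (0, -2, 3)  (L[1][0] := -2)
  R2 -= -3*R0 → (0, 4, -5)  (L[2][0] := -3)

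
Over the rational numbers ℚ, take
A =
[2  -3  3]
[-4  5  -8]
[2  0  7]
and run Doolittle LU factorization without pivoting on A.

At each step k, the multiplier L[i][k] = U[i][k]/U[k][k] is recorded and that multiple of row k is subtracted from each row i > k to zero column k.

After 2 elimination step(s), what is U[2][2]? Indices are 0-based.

U[2][2] = -2

[col 0] pivot 2
  R1 -= -2*R0 → (0, -1, -2)  (L[1][0] := -2)
  R2 -= 1*R0 → (0, 3, 4)  (L[2][0] := 1)
[col 1] pivot -1
  R2 -= -3*R1 → (0, 0, -2)  (L[2][1] := -3)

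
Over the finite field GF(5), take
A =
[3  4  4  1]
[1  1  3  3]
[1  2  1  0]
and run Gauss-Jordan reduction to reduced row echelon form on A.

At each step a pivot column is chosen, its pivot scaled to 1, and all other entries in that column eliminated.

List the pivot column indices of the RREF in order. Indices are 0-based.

pivot columns: 0, 1, 2

step 1: normalize row 0 (÷3) = (1, 3, 3, 2)
  row 1: subtract 1×row0 = (0, 3, 0, 1)
  row 2: subtract 1×row0 = (0, 4, 3, 3)
step 2: normalize row 1 (÷3) = (0, 1, 0, 2)
  row 0: subtract 3×row1 = (1, 0, 3, 1)
  row 2: subtract 4×row1 = (0, 0, 3, 0)
step 3: normalize row 2 (÷3) = (0, 0, 1, 0)
  row 0: subtract 3×row2 = (1, 0, 0, 1)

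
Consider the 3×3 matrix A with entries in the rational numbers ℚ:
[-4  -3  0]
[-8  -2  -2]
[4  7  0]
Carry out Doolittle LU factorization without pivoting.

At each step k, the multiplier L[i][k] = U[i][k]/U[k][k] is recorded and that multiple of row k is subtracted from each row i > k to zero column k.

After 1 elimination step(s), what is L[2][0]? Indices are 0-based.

k=0: U[0][0]=-4
  eliminate (1,0): mult=2, new row 1: (0, 4, -2); set L[1][0]=2
  eliminate (2,0): mult=-1, new row 2: (0, 4, 0); set L[2][0]=-1

L[2][0] = -1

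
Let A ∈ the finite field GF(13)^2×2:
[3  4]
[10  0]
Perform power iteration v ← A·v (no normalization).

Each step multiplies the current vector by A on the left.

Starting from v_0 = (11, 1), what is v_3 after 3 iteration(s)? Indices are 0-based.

v_3 = (0, 11)

v_0 = (11, 1).
v_1 = A·v_0 = (11, 6).
v_2 = A·v_1 = (5, 6).
v_3 = A·v_2 = (0, 11).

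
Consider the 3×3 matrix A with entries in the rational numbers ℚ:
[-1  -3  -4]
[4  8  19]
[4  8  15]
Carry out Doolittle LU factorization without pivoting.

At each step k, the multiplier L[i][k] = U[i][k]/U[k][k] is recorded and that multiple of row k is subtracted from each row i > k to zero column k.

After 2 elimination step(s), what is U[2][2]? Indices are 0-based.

U[2][2] = -4

[col 0] pivot -1
  R1 -= -4*R0 → (0, -4, 3)  (L[1][0] := -4)
  R2 -= -4*R0 → (0, -4, -1)  (L[2][0] := -4)
[col 1] pivot -4
  R2 -= 1*R1 → (0, 0, -4)  (L[2][1] := 1)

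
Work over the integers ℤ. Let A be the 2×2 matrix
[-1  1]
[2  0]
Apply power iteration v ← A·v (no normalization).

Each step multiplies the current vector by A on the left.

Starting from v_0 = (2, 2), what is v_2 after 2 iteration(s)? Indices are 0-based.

v_2 = (4, 0)

v_0 = (2, 2).
v_1 = A·v_0 = (0, 4).
v_2 = A·v_1 = (4, 0).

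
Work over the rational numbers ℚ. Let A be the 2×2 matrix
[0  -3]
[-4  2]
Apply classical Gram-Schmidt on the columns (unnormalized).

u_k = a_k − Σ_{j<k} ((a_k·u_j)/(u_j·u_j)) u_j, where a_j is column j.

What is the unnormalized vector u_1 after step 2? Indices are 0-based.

u_1 = (-3, 0)

Step 1: u_0 = a_0 = (0, -4).
Step 2: u_1 = a_1 − (-1/2)·u_0 = (-3, 0).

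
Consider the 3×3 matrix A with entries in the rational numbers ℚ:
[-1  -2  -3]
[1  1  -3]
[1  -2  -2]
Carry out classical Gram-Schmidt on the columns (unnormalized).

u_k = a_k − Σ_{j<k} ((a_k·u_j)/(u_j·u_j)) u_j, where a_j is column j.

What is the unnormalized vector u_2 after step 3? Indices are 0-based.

Step 1: u_0 = a_0 = (-1, 1, 1).
Step 2: u_1 = a_1 − (1/3)·u_0 = (-5/3, 2/3, -7/3).
Step 3: u_2 = a_2 − (-2/3)·u_0 − (23/26)·u_1 = (-57/26, -38/13, 19/26).

u_2 = (-57/26, -38/13, 19/26)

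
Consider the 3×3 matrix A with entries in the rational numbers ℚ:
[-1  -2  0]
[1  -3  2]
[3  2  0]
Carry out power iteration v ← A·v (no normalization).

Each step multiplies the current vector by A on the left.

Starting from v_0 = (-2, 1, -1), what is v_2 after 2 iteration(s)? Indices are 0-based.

v_2 = (14, 13, -14)

v_0 = (-2, 1, -1).
v_1 = A·v_0 = (0, -7, -4).
v_2 = A·v_1 = (14, 13, -14).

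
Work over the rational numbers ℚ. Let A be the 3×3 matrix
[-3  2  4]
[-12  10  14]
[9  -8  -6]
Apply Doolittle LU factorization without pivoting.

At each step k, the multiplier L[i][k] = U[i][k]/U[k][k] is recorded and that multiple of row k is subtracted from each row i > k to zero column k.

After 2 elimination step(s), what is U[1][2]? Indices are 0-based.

U[1][2] = -2

Step 1: pivot at (0,0) is -3.
  row1 ← row1 − (4)·row0  ⇒  L[1][0]=4, U row1=(0, 2, -2)
  row2 ← row2 − (-3)·row0  ⇒  L[2][0]=-3, U row2=(0, -2, 6)
Step 2: pivot at (1,1) is 2.
  row2 ← row2 − (-1)·row1  ⇒  L[2][1]=-1, U row2=(0, 0, 4)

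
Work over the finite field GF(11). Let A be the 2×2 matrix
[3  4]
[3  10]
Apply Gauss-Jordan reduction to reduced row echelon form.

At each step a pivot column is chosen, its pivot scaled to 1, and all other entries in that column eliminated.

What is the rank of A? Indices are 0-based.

[1] R0 /= 3  ⇒  (1, 5)
     R1 -= 3·R0  ⇒  (0, 6)
[2] R1 /= 6  ⇒  (0, 1)
     R0 -= 5·R1  ⇒  (1, 0)

rank = 2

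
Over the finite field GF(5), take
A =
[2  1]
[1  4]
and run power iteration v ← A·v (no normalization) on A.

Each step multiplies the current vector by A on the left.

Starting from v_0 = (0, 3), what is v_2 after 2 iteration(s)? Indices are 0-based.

v_2 = (3, 1)

v_0 = (0, 3).
v_1 = A·v_0 = (3, 2).
v_2 = A·v_1 = (3, 1).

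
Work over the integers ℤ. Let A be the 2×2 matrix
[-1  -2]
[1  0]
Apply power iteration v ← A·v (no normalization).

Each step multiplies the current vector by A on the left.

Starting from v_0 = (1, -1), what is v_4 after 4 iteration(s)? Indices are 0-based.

v_0 = (1, -1).
v_1 = A·v_0 = (1, 1).
v_2 = A·v_1 = (-3, 1).
v_3 = A·v_2 = (1, -3).
v_4 = A·v_3 = (5, 1).

v_4 = (5, 1)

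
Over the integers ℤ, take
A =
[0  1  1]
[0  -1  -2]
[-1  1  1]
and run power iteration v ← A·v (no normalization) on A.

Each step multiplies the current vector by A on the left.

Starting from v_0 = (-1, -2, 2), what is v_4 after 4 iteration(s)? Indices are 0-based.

v_4 = (2, -2, 3)

v_0 = (-1, -2, 2).
v_1 = A·v_0 = (0, -2, 1).
v_2 = A·v_1 = (-1, 0, -1).
v_3 = A·v_2 = (-1, 2, 0).
v_4 = A·v_3 = (2, -2, 3).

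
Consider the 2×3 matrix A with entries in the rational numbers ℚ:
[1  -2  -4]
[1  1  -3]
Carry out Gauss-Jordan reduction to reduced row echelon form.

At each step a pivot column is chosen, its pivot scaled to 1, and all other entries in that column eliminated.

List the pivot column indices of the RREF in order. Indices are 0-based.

[1] R0 /= 1  ⇒  (1, -2, -4)
     R1 -= 1·R0  ⇒  (0, 3, 1)
[2] R1 /= 3  ⇒  (0, 1, 1/3)
     R0 -= -2·R1  ⇒  (1, 0, -10/3)

pivot columns: 0, 1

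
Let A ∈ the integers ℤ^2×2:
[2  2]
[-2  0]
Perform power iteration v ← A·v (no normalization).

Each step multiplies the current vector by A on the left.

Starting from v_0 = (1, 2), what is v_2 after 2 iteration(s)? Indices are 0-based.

v_2 = (8, -12)

v_0 = (1, 2).
v_1 = A·v_0 = (6, -2).
v_2 = A·v_1 = (8, -12).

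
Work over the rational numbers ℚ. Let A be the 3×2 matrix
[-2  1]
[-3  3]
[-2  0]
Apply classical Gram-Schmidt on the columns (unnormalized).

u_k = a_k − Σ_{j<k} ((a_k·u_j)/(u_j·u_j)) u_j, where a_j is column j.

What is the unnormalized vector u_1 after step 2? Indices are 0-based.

Step 1: u_0 = a_0 = (-2, -3, -2).
Step 2: u_1 = a_1 − (-11/17)·u_0 = (-5/17, 18/17, -22/17).

u_1 = (-5/17, 18/17, -22/17)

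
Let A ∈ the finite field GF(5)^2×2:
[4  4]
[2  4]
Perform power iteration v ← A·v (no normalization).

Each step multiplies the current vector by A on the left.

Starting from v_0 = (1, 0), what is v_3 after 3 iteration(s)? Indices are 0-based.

v_0 = (1, 0).
v_1 = A·v_0 = (4, 2).
v_2 = A·v_1 = (4, 1).
v_3 = A·v_2 = (0, 2).

v_3 = (0, 2)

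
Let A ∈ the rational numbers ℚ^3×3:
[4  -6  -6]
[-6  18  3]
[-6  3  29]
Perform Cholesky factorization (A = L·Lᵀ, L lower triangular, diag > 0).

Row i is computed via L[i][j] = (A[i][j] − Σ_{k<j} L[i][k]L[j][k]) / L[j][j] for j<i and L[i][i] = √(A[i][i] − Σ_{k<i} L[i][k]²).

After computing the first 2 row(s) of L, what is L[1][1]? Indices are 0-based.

L[1][1] = 3

Step 1: L[0][0] = √(4) = 2.
  L[1][0] = (-6) / L[0][0] = -3.
Step 2: L[1][1] = √(9) = 3.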